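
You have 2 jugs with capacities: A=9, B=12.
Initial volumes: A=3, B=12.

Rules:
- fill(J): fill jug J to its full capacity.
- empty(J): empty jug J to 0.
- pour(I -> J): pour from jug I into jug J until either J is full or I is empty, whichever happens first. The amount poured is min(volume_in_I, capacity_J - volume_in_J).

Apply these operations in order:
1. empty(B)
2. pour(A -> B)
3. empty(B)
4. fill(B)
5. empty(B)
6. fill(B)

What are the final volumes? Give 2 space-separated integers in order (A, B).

Answer: 0 12

Derivation:
Step 1: empty(B) -> (A=3 B=0)
Step 2: pour(A -> B) -> (A=0 B=3)
Step 3: empty(B) -> (A=0 B=0)
Step 4: fill(B) -> (A=0 B=12)
Step 5: empty(B) -> (A=0 B=0)
Step 6: fill(B) -> (A=0 B=12)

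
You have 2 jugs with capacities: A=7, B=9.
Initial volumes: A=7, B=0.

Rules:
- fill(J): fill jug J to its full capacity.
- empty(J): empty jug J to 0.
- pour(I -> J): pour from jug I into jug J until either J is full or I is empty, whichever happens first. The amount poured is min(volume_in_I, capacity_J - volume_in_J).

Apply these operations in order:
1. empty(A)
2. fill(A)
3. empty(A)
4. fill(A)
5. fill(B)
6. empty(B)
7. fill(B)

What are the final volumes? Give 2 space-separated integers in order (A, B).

Answer: 7 9

Derivation:
Step 1: empty(A) -> (A=0 B=0)
Step 2: fill(A) -> (A=7 B=0)
Step 3: empty(A) -> (A=0 B=0)
Step 4: fill(A) -> (A=7 B=0)
Step 5: fill(B) -> (A=7 B=9)
Step 6: empty(B) -> (A=7 B=0)
Step 7: fill(B) -> (A=7 B=9)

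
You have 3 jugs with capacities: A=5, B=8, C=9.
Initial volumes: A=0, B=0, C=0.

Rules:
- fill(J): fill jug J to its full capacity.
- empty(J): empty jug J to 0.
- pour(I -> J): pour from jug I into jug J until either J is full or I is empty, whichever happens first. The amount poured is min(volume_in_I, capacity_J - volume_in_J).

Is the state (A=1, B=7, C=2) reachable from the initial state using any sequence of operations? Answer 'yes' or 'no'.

BFS explored all 316 reachable states.
Reachable set includes: (0,0,0), (0,0,1), (0,0,2), (0,0,3), (0,0,4), (0,0,5), (0,0,6), (0,0,7), (0,0,8), (0,0,9), (0,1,0), (0,1,1) ...
Target (A=1, B=7, C=2) not in reachable set → no.

Answer: no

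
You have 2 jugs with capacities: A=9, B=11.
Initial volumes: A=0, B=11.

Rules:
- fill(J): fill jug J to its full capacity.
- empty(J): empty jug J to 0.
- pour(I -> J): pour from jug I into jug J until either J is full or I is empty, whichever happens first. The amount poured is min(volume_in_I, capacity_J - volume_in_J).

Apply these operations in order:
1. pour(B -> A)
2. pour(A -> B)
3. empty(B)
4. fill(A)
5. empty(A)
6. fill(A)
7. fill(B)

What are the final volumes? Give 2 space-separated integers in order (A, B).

Answer: 9 11

Derivation:
Step 1: pour(B -> A) -> (A=9 B=2)
Step 2: pour(A -> B) -> (A=0 B=11)
Step 3: empty(B) -> (A=0 B=0)
Step 4: fill(A) -> (A=9 B=0)
Step 5: empty(A) -> (A=0 B=0)
Step 6: fill(A) -> (A=9 B=0)
Step 7: fill(B) -> (A=9 B=11)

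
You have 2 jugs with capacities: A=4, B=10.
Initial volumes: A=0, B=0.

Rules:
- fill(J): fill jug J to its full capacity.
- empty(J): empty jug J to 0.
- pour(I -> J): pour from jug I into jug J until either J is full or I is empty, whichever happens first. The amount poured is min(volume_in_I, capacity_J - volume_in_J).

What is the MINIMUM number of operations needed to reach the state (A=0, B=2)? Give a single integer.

Answer: 5

Derivation:
BFS from (A=0, B=0). One shortest path:
  1. fill(B) -> (A=0 B=10)
  2. pour(B -> A) -> (A=4 B=6)
  3. empty(A) -> (A=0 B=6)
  4. pour(B -> A) -> (A=4 B=2)
  5. empty(A) -> (A=0 B=2)
Reached target in 5 moves.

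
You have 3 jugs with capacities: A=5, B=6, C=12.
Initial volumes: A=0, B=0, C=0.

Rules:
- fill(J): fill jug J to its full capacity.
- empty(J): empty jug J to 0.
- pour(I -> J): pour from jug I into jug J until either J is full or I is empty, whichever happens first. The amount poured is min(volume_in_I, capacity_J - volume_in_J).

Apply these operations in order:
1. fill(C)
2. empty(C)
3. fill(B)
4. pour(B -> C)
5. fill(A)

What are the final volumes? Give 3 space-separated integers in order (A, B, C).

Answer: 5 0 6

Derivation:
Step 1: fill(C) -> (A=0 B=0 C=12)
Step 2: empty(C) -> (A=0 B=0 C=0)
Step 3: fill(B) -> (A=0 B=6 C=0)
Step 4: pour(B -> C) -> (A=0 B=0 C=6)
Step 5: fill(A) -> (A=5 B=0 C=6)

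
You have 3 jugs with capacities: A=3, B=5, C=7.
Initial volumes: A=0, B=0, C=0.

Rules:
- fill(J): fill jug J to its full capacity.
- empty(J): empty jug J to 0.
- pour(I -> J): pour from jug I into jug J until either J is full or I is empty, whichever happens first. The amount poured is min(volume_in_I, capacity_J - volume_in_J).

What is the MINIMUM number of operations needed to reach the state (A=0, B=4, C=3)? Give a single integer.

Answer: 4

Derivation:
BFS from (A=0, B=0, C=0). One shortest path:
  1. fill(C) -> (A=0 B=0 C=7)
  2. pour(C -> A) -> (A=3 B=0 C=4)
  3. pour(C -> B) -> (A=3 B=4 C=0)
  4. pour(A -> C) -> (A=0 B=4 C=3)
Reached target in 4 moves.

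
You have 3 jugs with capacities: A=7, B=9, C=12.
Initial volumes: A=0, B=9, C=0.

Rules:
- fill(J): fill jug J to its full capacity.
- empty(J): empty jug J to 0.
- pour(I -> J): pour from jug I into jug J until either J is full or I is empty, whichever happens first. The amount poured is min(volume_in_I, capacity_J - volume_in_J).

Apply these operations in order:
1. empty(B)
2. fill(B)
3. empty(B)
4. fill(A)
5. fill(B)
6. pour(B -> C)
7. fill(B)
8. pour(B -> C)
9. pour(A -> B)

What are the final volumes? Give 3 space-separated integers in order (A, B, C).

Step 1: empty(B) -> (A=0 B=0 C=0)
Step 2: fill(B) -> (A=0 B=9 C=0)
Step 3: empty(B) -> (A=0 B=0 C=0)
Step 4: fill(A) -> (A=7 B=0 C=0)
Step 5: fill(B) -> (A=7 B=9 C=0)
Step 6: pour(B -> C) -> (A=7 B=0 C=9)
Step 7: fill(B) -> (A=7 B=9 C=9)
Step 8: pour(B -> C) -> (A=7 B=6 C=12)
Step 9: pour(A -> B) -> (A=4 B=9 C=12)

Answer: 4 9 12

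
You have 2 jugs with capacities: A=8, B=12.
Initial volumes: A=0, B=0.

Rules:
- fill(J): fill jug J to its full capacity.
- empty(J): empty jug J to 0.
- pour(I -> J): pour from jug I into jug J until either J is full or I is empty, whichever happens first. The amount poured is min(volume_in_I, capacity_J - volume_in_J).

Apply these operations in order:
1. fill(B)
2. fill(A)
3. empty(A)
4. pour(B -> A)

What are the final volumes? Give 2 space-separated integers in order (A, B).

Step 1: fill(B) -> (A=0 B=12)
Step 2: fill(A) -> (A=8 B=12)
Step 3: empty(A) -> (A=0 B=12)
Step 4: pour(B -> A) -> (A=8 B=4)

Answer: 8 4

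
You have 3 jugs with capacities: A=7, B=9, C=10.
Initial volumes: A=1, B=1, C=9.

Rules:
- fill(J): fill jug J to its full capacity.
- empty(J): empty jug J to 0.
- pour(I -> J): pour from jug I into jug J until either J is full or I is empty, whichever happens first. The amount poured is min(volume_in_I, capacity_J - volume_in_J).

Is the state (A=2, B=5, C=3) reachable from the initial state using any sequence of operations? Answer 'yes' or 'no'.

BFS explored all 449 reachable states.
Reachable set includes: (0,0,0), (0,0,1), (0,0,2), (0,0,3), (0,0,4), (0,0,5), (0,0,6), (0,0,7), (0,0,8), (0,0,9), (0,0,10), (0,1,0) ...
Target (A=2, B=5, C=3) not in reachable set → no.

Answer: no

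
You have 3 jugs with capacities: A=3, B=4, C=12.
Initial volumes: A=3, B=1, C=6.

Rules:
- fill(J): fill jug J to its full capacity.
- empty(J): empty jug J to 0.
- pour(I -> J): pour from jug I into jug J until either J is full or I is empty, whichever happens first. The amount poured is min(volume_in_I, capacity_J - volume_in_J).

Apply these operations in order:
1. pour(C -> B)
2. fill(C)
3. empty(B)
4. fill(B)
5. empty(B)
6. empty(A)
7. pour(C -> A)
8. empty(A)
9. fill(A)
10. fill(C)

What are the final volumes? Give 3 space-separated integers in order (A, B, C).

Answer: 3 0 12

Derivation:
Step 1: pour(C -> B) -> (A=3 B=4 C=3)
Step 2: fill(C) -> (A=3 B=4 C=12)
Step 3: empty(B) -> (A=3 B=0 C=12)
Step 4: fill(B) -> (A=3 B=4 C=12)
Step 5: empty(B) -> (A=3 B=0 C=12)
Step 6: empty(A) -> (A=0 B=0 C=12)
Step 7: pour(C -> A) -> (A=3 B=0 C=9)
Step 8: empty(A) -> (A=0 B=0 C=9)
Step 9: fill(A) -> (A=3 B=0 C=9)
Step 10: fill(C) -> (A=3 B=0 C=12)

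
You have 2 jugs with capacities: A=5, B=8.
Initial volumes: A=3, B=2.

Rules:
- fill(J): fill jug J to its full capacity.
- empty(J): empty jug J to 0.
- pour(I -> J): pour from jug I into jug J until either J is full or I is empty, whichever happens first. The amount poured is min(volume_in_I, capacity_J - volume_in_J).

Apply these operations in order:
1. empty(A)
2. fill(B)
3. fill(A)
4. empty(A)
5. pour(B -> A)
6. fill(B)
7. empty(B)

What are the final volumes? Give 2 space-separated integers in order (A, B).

Step 1: empty(A) -> (A=0 B=2)
Step 2: fill(B) -> (A=0 B=8)
Step 3: fill(A) -> (A=5 B=8)
Step 4: empty(A) -> (A=0 B=8)
Step 5: pour(B -> A) -> (A=5 B=3)
Step 6: fill(B) -> (A=5 B=8)
Step 7: empty(B) -> (A=5 B=0)

Answer: 5 0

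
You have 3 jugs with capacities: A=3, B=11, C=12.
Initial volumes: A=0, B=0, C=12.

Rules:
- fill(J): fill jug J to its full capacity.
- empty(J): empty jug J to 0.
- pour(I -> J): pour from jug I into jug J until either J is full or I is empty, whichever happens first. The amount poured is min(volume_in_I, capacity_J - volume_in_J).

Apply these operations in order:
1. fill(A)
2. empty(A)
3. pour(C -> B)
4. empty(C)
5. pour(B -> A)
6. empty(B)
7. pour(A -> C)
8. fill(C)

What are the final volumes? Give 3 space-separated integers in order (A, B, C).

Answer: 0 0 12

Derivation:
Step 1: fill(A) -> (A=3 B=0 C=12)
Step 2: empty(A) -> (A=0 B=0 C=12)
Step 3: pour(C -> B) -> (A=0 B=11 C=1)
Step 4: empty(C) -> (A=0 B=11 C=0)
Step 5: pour(B -> A) -> (A=3 B=8 C=0)
Step 6: empty(B) -> (A=3 B=0 C=0)
Step 7: pour(A -> C) -> (A=0 B=0 C=3)
Step 8: fill(C) -> (A=0 B=0 C=12)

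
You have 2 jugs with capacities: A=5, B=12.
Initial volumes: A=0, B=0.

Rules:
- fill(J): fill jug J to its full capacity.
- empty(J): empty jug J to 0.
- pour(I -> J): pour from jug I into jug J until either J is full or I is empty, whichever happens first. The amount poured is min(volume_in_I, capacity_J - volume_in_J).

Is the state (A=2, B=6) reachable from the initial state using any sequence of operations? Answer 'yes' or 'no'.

Answer: no

Derivation:
BFS explored all 34 reachable states.
Reachable set includes: (0,0), (0,1), (0,2), (0,3), (0,4), (0,5), (0,6), (0,7), (0,8), (0,9), (0,10), (0,11) ...
Target (A=2, B=6) not in reachable set → no.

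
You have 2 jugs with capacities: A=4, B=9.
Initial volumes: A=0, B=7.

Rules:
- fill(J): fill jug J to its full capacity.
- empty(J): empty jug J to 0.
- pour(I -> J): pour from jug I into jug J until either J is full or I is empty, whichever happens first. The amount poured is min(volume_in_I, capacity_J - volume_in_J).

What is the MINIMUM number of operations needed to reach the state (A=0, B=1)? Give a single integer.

Answer: 5

Derivation:
BFS from (A=0, B=7). One shortest path:
  1. fill(B) -> (A=0 B=9)
  2. pour(B -> A) -> (A=4 B=5)
  3. empty(A) -> (A=0 B=5)
  4. pour(B -> A) -> (A=4 B=1)
  5. empty(A) -> (A=0 B=1)
Reached target in 5 moves.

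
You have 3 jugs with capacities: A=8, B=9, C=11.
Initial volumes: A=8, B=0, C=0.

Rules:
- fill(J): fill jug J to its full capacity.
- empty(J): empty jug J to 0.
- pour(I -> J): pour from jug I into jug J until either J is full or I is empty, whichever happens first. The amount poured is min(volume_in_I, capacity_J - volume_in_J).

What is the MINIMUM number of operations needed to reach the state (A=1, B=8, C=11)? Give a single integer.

Answer: 7

Derivation:
BFS from (A=8, B=0, C=0). One shortest path:
  1. empty(A) -> (A=0 B=0 C=0)
  2. fill(B) -> (A=0 B=9 C=0)
  3. pour(B -> A) -> (A=8 B=1 C=0)
  4. pour(A -> C) -> (A=0 B=1 C=8)
  5. pour(B -> A) -> (A=1 B=0 C=8)
  6. pour(C -> B) -> (A=1 B=8 C=0)
  7. fill(C) -> (A=1 B=8 C=11)
Reached target in 7 moves.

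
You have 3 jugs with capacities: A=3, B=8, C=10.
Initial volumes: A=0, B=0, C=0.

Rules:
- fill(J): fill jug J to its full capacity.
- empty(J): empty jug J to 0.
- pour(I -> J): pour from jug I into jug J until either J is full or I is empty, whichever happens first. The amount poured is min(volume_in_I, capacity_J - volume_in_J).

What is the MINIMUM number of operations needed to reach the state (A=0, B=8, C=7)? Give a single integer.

Answer: 4

Derivation:
BFS from (A=0, B=0, C=0). One shortest path:
  1. fill(B) -> (A=0 B=8 C=0)
  2. fill(C) -> (A=0 B=8 C=10)
  3. pour(C -> A) -> (A=3 B=8 C=7)
  4. empty(A) -> (A=0 B=8 C=7)
Reached target in 4 moves.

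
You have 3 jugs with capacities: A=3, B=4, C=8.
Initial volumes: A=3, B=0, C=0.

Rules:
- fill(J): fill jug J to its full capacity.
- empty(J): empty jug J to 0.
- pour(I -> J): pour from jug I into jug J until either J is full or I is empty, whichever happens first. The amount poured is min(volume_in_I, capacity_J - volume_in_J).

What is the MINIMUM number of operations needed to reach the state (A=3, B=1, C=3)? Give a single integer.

BFS from (A=3, B=0, C=0). One shortest path:
  1. fill(B) -> (A=3 B=4 C=0)
  2. pour(A -> C) -> (A=0 B=4 C=3)
  3. pour(B -> A) -> (A=3 B=1 C=3)
Reached target in 3 moves.

Answer: 3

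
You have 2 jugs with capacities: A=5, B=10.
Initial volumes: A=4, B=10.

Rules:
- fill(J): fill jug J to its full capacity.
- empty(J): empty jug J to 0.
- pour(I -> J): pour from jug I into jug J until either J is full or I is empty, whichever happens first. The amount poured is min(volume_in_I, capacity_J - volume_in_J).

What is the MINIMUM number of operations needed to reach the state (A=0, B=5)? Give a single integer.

BFS from (A=4, B=10). One shortest path:
  1. fill(A) -> (A=5 B=10)
  2. empty(B) -> (A=5 B=0)
  3. pour(A -> B) -> (A=0 B=5)
Reached target in 3 moves.

Answer: 3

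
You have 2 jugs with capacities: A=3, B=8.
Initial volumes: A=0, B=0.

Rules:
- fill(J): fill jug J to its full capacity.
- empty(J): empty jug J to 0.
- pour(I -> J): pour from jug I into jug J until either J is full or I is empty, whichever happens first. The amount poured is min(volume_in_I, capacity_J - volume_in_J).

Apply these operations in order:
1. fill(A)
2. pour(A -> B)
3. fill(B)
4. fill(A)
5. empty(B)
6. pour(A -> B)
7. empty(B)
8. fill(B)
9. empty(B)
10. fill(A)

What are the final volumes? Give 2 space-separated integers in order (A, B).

Step 1: fill(A) -> (A=3 B=0)
Step 2: pour(A -> B) -> (A=0 B=3)
Step 3: fill(B) -> (A=0 B=8)
Step 4: fill(A) -> (A=3 B=8)
Step 5: empty(B) -> (A=3 B=0)
Step 6: pour(A -> B) -> (A=0 B=3)
Step 7: empty(B) -> (A=0 B=0)
Step 8: fill(B) -> (A=0 B=8)
Step 9: empty(B) -> (A=0 B=0)
Step 10: fill(A) -> (A=3 B=0)

Answer: 3 0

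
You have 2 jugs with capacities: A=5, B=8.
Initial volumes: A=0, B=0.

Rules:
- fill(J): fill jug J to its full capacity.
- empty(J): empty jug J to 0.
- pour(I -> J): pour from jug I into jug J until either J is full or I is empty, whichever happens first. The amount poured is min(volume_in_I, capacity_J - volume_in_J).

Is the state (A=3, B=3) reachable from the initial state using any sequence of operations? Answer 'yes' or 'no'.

BFS explored all 26 reachable states.
Reachable set includes: (0,0), (0,1), (0,2), (0,3), (0,4), (0,5), (0,6), (0,7), (0,8), (1,0), (1,8), (2,0) ...
Target (A=3, B=3) not in reachable set → no.

Answer: no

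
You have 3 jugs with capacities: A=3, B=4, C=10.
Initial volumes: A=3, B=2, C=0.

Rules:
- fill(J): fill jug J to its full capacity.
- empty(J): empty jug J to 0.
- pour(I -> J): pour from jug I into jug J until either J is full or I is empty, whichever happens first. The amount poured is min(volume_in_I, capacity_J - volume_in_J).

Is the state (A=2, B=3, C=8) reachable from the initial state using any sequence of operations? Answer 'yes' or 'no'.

Answer: no

Derivation:
BFS explored all 166 reachable states.
Reachable set includes: (0,0,0), (0,0,1), (0,0,2), (0,0,3), (0,0,4), (0,0,5), (0,0,6), (0,0,7), (0,0,8), (0,0,9), (0,0,10), (0,1,0) ...
Target (A=2, B=3, C=8) not in reachable set → no.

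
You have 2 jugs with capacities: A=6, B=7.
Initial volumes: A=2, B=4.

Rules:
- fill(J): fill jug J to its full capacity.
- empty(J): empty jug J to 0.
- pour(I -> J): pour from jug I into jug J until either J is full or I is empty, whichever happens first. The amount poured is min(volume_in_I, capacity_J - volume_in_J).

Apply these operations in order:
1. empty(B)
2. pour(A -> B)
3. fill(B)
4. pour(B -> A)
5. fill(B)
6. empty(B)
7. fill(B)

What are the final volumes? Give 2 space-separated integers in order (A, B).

Answer: 6 7

Derivation:
Step 1: empty(B) -> (A=2 B=0)
Step 2: pour(A -> B) -> (A=0 B=2)
Step 3: fill(B) -> (A=0 B=7)
Step 4: pour(B -> A) -> (A=6 B=1)
Step 5: fill(B) -> (A=6 B=7)
Step 6: empty(B) -> (A=6 B=0)
Step 7: fill(B) -> (A=6 B=7)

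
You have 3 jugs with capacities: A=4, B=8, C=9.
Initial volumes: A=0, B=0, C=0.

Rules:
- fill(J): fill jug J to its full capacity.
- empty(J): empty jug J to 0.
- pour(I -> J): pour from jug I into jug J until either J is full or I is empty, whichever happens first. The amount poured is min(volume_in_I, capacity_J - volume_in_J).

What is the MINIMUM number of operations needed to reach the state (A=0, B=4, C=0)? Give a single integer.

BFS from (A=0, B=0, C=0). One shortest path:
  1. fill(A) -> (A=4 B=0 C=0)
  2. pour(A -> B) -> (A=0 B=4 C=0)
Reached target in 2 moves.

Answer: 2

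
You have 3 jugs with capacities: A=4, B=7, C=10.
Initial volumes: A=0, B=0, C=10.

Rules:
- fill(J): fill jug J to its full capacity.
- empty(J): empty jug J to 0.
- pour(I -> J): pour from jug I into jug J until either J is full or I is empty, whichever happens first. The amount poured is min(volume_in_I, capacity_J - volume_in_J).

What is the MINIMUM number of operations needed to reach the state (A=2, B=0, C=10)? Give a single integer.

BFS from (A=0, B=0, C=10). One shortest path:
  1. pour(C -> A) -> (A=4 B=0 C=6)
  2. empty(A) -> (A=0 B=0 C=6)
  3. pour(C -> A) -> (A=4 B=0 C=2)
  4. empty(A) -> (A=0 B=0 C=2)
  5. pour(C -> A) -> (A=2 B=0 C=0)
  6. fill(C) -> (A=2 B=0 C=10)
Reached target in 6 moves.

Answer: 6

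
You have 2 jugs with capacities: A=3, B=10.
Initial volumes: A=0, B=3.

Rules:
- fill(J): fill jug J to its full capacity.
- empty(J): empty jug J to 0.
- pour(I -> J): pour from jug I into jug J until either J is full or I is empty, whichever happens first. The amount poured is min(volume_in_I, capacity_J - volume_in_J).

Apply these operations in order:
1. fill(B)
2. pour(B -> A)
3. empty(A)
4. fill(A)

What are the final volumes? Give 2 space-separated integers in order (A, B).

Step 1: fill(B) -> (A=0 B=10)
Step 2: pour(B -> A) -> (A=3 B=7)
Step 3: empty(A) -> (A=0 B=7)
Step 4: fill(A) -> (A=3 B=7)

Answer: 3 7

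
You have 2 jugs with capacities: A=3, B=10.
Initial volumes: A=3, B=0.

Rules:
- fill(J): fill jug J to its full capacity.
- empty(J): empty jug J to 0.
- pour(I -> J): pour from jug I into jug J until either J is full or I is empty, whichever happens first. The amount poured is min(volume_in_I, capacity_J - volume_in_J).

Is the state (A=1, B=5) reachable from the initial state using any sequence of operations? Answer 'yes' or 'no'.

BFS explored all 26 reachable states.
Reachable set includes: (0,0), (0,1), (0,2), (0,3), (0,4), (0,5), (0,6), (0,7), (0,8), (0,9), (0,10), (1,0) ...
Target (A=1, B=5) not in reachable set → no.

Answer: no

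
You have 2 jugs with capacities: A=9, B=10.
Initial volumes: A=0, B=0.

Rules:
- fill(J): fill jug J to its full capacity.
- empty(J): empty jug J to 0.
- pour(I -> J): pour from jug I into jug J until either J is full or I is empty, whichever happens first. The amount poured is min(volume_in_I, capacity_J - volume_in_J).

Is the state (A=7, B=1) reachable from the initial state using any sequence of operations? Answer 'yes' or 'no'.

Answer: no

Derivation:
BFS explored all 38 reachable states.
Reachable set includes: (0,0), (0,1), (0,2), (0,3), (0,4), (0,5), (0,6), (0,7), (0,8), (0,9), (0,10), (1,0) ...
Target (A=7, B=1) not in reachable set → no.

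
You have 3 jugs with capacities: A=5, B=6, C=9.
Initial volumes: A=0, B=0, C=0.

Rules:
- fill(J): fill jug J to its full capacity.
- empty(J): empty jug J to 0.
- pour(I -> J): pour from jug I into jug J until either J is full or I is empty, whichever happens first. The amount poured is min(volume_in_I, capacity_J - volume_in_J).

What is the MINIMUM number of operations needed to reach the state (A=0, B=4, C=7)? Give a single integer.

BFS from (A=0, B=0, C=0). One shortest path:
  1. fill(A) -> (A=5 B=0 C=0)
  2. fill(B) -> (A=5 B=6 C=0)
  3. pour(B -> C) -> (A=5 B=0 C=6)
  4. pour(A -> B) -> (A=0 B=5 C=6)
  5. pour(C -> A) -> (A=5 B=5 C=1)
  6. pour(A -> B) -> (A=4 B=6 C=1)
  7. pour(B -> C) -> (A=4 B=0 C=7)
  8. pour(A -> B) -> (A=0 B=4 C=7)
Reached target in 8 moves.

Answer: 8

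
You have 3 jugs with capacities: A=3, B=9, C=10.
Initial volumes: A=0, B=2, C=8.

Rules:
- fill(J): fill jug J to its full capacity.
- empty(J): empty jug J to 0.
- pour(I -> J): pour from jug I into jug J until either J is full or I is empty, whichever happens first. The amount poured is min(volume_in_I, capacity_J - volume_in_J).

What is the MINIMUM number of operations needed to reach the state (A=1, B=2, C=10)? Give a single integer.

BFS from (A=0, B=2, C=8). One shortest path:
  1. fill(A) -> (A=3 B=2 C=8)
  2. pour(A -> C) -> (A=1 B=2 C=10)
Reached target in 2 moves.

Answer: 2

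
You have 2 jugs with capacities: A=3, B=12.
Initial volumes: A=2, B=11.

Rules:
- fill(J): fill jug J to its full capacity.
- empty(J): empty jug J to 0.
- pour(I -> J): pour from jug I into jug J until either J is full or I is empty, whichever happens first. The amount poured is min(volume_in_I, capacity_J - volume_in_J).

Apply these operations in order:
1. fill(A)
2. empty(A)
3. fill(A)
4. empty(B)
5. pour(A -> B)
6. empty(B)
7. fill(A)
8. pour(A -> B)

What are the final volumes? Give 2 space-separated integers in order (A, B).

Step 1: fill(A) -> (A=3 B=11)
Step 2: empty(A) -> (A=0 B=11)
Step 3: fill(A) -> (A=3 B=11)
Step 4: empty(B) -> (A=3 B=0)
Step 5: pour(A -> B) -> (A=0 B=3)
Step 6: empty(B) -> (A=0 B=0)
Step 7: fill(A) -> (A=3 B=0)
Step 8: pour(A -> B) -> (A=0 B=3)

Answer: 0 3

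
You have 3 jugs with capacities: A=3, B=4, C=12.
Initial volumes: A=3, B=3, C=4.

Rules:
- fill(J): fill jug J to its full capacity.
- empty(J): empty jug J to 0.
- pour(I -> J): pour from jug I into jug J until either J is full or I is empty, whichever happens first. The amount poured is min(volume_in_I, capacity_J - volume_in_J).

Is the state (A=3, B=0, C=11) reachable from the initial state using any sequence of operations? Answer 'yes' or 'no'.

BFS from (A=3, B=3, C=4):
  1. fill(C) -> (A=3 B=3 C=12)
  2. pour(C -> B) -> (A=3 B=4 C=11)
  3. empty(B) -> (A=3 B=0 C=11)
Target reached → yes.

Answer: yes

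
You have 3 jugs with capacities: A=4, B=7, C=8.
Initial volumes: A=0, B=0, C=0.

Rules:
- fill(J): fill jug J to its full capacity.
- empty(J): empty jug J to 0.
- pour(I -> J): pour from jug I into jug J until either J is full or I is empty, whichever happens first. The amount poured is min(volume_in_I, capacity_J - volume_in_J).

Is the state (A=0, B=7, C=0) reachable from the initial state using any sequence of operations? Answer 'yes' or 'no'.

BFS from (A=0, B=0, C=0):
  1. fill(B) -> (A=0 B=7 C=0)
Target reached → yes.

Answer: yes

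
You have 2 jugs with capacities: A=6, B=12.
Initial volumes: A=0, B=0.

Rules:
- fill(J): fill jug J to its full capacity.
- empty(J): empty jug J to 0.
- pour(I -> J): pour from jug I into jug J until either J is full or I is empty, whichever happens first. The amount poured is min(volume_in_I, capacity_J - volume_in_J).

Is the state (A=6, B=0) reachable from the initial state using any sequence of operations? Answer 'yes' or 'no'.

BFS from (A=0, B=0):
  1. fill(A) -> (A=6 B=0)
Target reached → yes.

Answer: yes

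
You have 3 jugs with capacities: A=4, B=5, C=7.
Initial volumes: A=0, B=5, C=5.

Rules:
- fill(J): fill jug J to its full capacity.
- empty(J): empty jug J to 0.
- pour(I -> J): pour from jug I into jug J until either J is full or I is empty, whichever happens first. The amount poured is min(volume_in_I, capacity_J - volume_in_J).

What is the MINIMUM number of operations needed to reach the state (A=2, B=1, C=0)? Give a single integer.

BFS from (A=0, B=5, C=5). One shortest path:
  1. pour(B -> A) -> (A=4 B=1 C=5)
  2. pour(A -> C) -> (A=2 B=1 C=7)
  3. empty(C) -> (A=2 B=1 C=0)
Reached target in 3 moves.

Answer: 3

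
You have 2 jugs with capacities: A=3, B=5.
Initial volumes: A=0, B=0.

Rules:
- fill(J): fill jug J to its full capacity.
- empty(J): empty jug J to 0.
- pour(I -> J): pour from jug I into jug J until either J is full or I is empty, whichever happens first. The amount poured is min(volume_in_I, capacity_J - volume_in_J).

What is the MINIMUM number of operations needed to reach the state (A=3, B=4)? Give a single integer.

BFS from (A=0, B=0). One shortest path:
  1. fill(B) -> (A=0 B=5)
  2. pour(B -> A) -> (A=3 B=2)
  3. empty(A) -> (A=0 B=2)
  4. pour(B -> A) -> (A=2 B=0)
  5. fill(B) -> (A=2 B=5)
  6. pour(B -> A) -> (A=3 B=4)
Reached target in 6 moves.

Answer: 6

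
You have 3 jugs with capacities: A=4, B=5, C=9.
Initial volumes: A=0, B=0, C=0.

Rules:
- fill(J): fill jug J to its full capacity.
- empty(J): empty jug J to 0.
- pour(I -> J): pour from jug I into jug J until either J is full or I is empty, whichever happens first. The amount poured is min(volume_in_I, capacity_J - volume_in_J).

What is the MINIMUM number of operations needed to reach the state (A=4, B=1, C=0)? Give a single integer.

BFS from (A=0, B=0, C=0). One shortest path:
  1. fill(B) -> (A=0 B=5 C=0)
  2. pour(B -> A) -> (A=4 B=1 C=0)
Reached target in 2 moves.

Answer: 2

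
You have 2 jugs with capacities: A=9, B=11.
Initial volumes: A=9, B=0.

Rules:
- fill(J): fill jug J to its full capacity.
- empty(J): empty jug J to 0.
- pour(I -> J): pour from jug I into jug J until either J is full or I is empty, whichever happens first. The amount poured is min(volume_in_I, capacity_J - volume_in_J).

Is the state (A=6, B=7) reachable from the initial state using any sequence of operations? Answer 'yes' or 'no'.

BFS explored all 40 reachable states.
Reachable set includes: (0,0), (0,1), (0,2), (0,3), (0,4), (0,5), (0,6), (0,7), (0,8), (0,9), (0,10), (0,11) ...
Target (A=6, B=7) not in reachable set → no.

Answer: no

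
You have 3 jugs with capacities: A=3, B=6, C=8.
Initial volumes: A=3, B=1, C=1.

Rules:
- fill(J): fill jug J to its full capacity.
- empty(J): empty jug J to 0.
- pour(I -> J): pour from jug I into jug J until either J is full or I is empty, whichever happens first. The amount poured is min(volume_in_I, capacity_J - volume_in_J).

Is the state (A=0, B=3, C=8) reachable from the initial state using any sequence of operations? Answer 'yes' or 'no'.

BFS from (A=3, B=1, C=1):
  1. empty(B) -> (A=3 B=0 C=1)
  2. fill(C) -> (A=3 B=0 C=8)
  3. pour(A -> B) -> (A=0 B=3 C=8)
Target reached → yes.

Answer: yes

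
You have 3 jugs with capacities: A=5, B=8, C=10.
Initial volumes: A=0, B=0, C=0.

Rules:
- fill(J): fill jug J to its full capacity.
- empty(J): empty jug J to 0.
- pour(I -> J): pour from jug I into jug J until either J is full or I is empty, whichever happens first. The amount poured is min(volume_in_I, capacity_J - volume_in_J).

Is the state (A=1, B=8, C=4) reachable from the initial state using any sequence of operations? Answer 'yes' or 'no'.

Answer: yes

Derivation:
BFS from (A=0, B=0, C=0):
  1. fill(B) -> (A=0 B=8 C=0)
  2. pour(B -> A) -> (A=5 B=3 C=0)
  3. empty(A) -> (A=0 B=3 C=0)
  4. pour(B -> A) -> (A=3 B=0 C=0)
  5. fill(B) -> (A=3 B=8 C=0)
  6. pour(B -> C) -> (A=3 B=0 C=8)
  7. pour(A -> C) -> (A=1 B=0 C=10)
  8. pour(C -> B) -> (A=1 B=8 C=2)
  9. empty(B) -> (A=1 B=0 C=2)
  10. pour(C -> B) -> (A=1 B=2 C=0)
  11. fill(C) -> (A=1 B=2 C=10)
  12. pour(C -> B) -> (A=1 B=8 C=4)
Target reached → yes.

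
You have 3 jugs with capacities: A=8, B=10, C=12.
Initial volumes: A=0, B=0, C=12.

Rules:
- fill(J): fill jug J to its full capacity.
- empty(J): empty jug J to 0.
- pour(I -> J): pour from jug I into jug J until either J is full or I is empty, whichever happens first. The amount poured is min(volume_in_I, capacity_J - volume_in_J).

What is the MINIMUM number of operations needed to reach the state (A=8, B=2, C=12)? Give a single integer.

BFS from (A=0, B=0, C=12). One shortest path:
  1. fill(B) -> (A=0 B=10 C=12)
  2. pour(B -> A) -> (A=8 B=2 C=12)
Reached target in 2 moves.

Answer: 2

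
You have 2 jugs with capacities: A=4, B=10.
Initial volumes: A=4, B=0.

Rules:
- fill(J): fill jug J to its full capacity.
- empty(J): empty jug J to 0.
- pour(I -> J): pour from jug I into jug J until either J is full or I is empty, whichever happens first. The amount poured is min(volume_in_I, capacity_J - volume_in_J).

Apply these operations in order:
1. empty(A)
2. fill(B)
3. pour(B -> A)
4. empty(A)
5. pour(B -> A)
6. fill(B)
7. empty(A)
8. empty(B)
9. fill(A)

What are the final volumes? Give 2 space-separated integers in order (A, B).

Step 1: empty(A) -> (A=0 B=0)
Step 2: fill(B) -> (A=0 B=10)
Step 3: pour(B -> A) -> (A=4 B=6)
Step 4: empty(A) -> (A=0 B=6)
Step 5: pour(B -> A) -> (A=4 B=2)
Step 6: fill(B) -> (A=4 B=10)
Step 7: empty(A) -> (A=0 B=10)
Step 8: empty(B) -> (A=0 B=0)
Step 9: fill(A) -> (A=4 B=0)

Answer: 4 0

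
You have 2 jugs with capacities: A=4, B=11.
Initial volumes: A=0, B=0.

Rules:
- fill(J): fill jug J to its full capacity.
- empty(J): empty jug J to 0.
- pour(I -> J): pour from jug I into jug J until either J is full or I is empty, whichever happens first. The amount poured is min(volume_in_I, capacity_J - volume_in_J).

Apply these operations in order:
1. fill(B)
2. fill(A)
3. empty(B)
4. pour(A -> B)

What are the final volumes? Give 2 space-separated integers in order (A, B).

Step 1: fill(B) -> (A=0 B=11)
Step 2: fill(A) -> (A=4 B=11)
Step 3: empty(B) -> (A=4 B=0)
Step 4: pour(A -> B) -> (A=0 B=4)

Answer: 0 4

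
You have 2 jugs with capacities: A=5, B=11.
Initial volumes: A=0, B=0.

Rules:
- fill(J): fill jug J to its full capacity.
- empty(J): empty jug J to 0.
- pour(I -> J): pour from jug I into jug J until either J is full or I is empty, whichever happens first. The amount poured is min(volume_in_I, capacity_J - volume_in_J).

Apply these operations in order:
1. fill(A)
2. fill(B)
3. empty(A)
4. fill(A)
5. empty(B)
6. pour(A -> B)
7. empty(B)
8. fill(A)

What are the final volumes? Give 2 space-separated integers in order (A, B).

Answer: 5 0

Derivation:
Step 1: fill(A) -> (A=5 B=0)
Step 2: fill(B) -> (A=5 B=11)
Step 3: empty(A) -> (A=0 B=11)
Step 4: fill(A) -> (A=5 B=11)
Step 5: empty(B) -> (A=5 B=0)
Step 6: pour(A -> B) -> (A=0 B=5)
Step 7: empty(B) -> (A=0 B=0)
Step 8: fill(A) -> (A=5 B=0)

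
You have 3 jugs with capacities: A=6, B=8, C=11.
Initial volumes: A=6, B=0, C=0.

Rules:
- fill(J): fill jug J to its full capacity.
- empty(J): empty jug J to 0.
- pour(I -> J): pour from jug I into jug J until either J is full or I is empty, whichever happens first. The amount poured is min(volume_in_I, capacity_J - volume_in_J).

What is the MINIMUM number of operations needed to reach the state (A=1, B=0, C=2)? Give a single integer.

BFS from (A=6, B=0, C=0). One shortest path:
  1. fill(B) -> (A=6 B=8 C=0)
  2. pour(A -> C) -> (A=0 B=8 C=6)
  3. pour(B -> A) -> (A=6 B=2 C=6)
  4. pour(A -> C) -> (A=1 B=2 C=11)
  5. empty(C) -> (A=1 B=2 C=0)
  6. pour(B -> C) -> (A=1 B=0 C=2)
Reached target in 6 moves.

Answer: 6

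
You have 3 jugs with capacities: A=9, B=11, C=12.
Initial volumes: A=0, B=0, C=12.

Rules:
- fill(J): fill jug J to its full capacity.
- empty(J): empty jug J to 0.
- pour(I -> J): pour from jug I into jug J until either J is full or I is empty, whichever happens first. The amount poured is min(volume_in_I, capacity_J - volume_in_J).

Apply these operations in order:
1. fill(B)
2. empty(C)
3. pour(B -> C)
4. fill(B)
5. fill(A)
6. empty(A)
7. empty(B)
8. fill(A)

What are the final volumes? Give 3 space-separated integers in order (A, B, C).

Step 1: fill(B) -> (A=0 B=11 C=12)
Step 2: empty(C) -> (A=0 B=11 C=0)
Step 3: pour(B -> C) -> (A=0 B=0 C=11)
Step 4: fill(B) -> (A=0 B=11 C=11)
Step 5: fill(A) -> (A=9 B=11 C=11)
Step 6: empty(A) -> (A=0 B=11 C=11)
Step 7: empty(B) -> (A=0 B=0 C=11)
Step 8: fill(A) -> (A=9 B=0 C=11)

Answer: 9 0 11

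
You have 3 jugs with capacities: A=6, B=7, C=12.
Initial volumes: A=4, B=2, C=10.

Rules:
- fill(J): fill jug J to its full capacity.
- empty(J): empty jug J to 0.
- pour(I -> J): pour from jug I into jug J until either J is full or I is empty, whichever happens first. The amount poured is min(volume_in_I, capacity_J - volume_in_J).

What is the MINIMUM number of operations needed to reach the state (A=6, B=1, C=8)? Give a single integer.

BFS from (A=4, B=2, C=10). One shortest path:
  1. fill(B) -> (A=4 B=7 C=10)
  2. pour(C -> A) -> (A=6 B=7 C=8)
  3. empty(A) -> (A=0 B=7 C=8)
  4. pour(B -> A) -> (A=6 B=1 C=8)
Reached target in 4 moves.

Answer: 4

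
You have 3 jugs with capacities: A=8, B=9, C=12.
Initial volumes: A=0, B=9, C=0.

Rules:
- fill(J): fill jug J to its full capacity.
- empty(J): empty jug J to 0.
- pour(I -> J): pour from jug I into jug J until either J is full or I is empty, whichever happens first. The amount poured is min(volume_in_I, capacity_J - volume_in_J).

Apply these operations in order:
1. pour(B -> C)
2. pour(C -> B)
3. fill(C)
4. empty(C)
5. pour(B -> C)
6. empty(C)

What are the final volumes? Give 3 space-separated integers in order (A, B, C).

Step 1: pour(B -> C) -> (A=0 B=0 C=9)
Step 2: pour(C -> B) -> (A=0 B=9 C=0)
Step 3: fill(C) -> (A=0 B=9 C=12)
Step 4: empty(C) -> (A=0 B=9 C=0)
Step 5: pour(B -> C) -> (A=0 B=0 C=9)
Step 6: empty(C) -> (A=0 B=0 C=0)

Answer: 0 0 0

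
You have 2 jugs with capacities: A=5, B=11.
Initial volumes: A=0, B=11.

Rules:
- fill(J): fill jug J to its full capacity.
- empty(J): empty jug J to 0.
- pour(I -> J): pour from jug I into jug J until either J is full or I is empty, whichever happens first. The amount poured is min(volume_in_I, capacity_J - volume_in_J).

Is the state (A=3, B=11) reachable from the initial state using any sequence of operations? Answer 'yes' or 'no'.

Answer: yes

Derivation:
BFS from (A=0, B=11):
  1. fill(A) -> (A=5 B=11)
  2. empty(B) -> (A=5 B=0)
  3. pour(A -> B) -> (A=0 B=5)
  4. fill(A) -> (A=5 B=5)
  5. pour(A -> B) -> (A=0 B=10)
  6. fill(A) -> (A=5 B=10)
  7. pour(A -> B) -> (A=4 B=11)
  8. empty(B) -> (A=4 B=0)
  9. pour(A -> B) -> (A=0 B=4)
  10. fill(A) -> (A=5 B=4)
  11. pour(A -> B) -> (A=0 B=9)
  12. fill(A) -> (A=5 B=9)
  13. pour(A -> B) -> (A=3 B=11)
Target reached → yes.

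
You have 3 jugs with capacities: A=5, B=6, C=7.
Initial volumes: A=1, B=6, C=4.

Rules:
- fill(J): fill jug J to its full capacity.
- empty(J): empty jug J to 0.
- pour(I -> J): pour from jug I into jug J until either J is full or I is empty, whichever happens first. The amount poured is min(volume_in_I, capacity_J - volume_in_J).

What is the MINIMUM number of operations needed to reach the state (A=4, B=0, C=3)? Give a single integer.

BFS from (A=1, B=6, C=4). One shortest path:
  1. empty(B) -> (A=1 B=0 C=4)
  2. pour(C -> B) -> (A=1 B=4 C=0)
  3. fill(C) -> (A=1 B=4 C=7)
  4. pour(C -> A) -> (A=5 B=4 C=3)
  5. empty(A) -> (A=0 B=4 C=3)
  6. pour(B -> A) -> (A=4 B=0 C=3)
Reached target in 6 moves.

Answer: 6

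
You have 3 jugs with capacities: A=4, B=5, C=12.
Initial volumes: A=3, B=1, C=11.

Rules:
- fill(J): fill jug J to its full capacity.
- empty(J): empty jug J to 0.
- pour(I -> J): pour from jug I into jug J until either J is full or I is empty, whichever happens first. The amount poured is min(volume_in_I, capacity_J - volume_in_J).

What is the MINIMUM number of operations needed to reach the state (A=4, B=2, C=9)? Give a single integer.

Answer: 7

Derivation:
BFS from (A=3, B=1, C=11). One shortest path:
  1. pour(A -> C) -> (A=2 B=1 C=12)
  2. empty(C) -> (A=2 B=1 C=0)
  3. pour(A -> C) -> (A=0 B=1 C=2)
  4. pour(B -> A) -> (A=1 B=0 C=2)
  5. pour(C -> B) -> (A=1 B=2 C=0)
  6. fill(C) -> (A=1 B=2 C=12)
  7. pour(C -> A) -> (A=4 B=2 C=9)
Reached target in 7 moves.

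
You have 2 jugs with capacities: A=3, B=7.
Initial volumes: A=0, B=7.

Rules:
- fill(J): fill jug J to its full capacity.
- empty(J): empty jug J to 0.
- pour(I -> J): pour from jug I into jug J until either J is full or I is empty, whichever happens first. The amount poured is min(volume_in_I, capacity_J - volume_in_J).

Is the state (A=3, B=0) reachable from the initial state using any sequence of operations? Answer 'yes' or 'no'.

Answer: yes

Derivation:
BFS from (A=0, B=7):
  1. fill(A) -> (A=3 B=7)
  2. empty(B) -> (A=3 B=0)
Target reached → yes.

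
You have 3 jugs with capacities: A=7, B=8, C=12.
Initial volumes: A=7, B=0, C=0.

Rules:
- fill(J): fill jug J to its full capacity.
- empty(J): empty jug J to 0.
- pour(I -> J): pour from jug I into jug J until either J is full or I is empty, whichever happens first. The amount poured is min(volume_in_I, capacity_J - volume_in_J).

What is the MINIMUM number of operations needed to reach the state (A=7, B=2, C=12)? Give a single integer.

Answer: 5

Derivation:
BFS from (A=7, B=0, C=0). One shortest path:
  1. pour(A -> B) -> (A=0 B=7 C=0)
  2. fill(A) -> (A=7 B=7 C=0)
  3. pour(A -> C) -> (A=0 B=7 C=7)
  4. fill(A) -> (A=7 B=7 C=7)
  5. pour(B -> C) -> (A=7 B=2 C=12)
Reached target in 5 moves.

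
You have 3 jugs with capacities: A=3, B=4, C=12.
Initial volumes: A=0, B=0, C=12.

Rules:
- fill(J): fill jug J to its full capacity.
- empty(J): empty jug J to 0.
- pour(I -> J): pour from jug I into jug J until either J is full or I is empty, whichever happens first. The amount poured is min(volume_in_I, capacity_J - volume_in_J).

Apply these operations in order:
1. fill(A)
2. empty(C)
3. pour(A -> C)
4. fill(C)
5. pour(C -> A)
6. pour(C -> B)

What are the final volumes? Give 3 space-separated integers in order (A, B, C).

Step 1: fill(A) -> (A=3 B=0 C=12)
Step 2: empty(C) -> (A=3 B=0 C=0)
Step 3: pour(A -> C) -> (A=0 B=0 C=3)
Step 4: fill(C) -> (A=0 B=0 C=12)
Step 5: pour(C -> A) -> (A=3 B=0 C=9)
Step 6: pour(C -> B) -> (A=3 B=4 C=5)

Answer: 3 4 5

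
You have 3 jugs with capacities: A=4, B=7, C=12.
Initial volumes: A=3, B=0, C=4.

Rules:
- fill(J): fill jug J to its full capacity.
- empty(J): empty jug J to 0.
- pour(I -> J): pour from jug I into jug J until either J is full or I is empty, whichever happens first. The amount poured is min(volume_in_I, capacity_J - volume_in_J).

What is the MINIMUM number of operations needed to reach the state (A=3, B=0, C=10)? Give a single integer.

Answer: 7

Derivation:
BFS from (A=3, B=0, C=4). One shortest path:
  1. fill(C) -> (A=3 B=0 C=12)
  2. pour(C -> B) -> (A=3 B=7 C=5)
  3. empty(B) -> (A=3 B=0 C=5)
  4. pour(C -> B) -> (A=3 B=5 C=0)
  5. fill(C) -> (A=3 B=5 C=12)
  6. pour(C -> B) -> (A=3 B=7 C=10)
  7. empty(B) -> (A=3 B=0 C=10)
Reached target in 7 moves.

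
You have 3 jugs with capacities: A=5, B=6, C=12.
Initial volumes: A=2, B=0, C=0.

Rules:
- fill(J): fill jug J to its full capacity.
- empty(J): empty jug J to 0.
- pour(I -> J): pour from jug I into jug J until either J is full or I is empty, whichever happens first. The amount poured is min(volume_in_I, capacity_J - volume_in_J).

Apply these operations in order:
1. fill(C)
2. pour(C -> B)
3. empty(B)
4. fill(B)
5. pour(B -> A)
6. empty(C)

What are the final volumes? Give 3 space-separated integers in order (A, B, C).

Step 1: fill(C) -> (A=2 B=0 C=12)
Step 2: pour(C -> B) -> (A=2 B=6 C=6)
Step 3: empty(B) -> (A=2 B=0 C=6)
Step 4: fill(B) -> (A=2 B=6 C=6)
Step 5: pour(B -> A) -> (A=5 B=3 C=6)
Step 6: empty(C) -> (A=5 B=3 C=0)

Answer: 5 3 0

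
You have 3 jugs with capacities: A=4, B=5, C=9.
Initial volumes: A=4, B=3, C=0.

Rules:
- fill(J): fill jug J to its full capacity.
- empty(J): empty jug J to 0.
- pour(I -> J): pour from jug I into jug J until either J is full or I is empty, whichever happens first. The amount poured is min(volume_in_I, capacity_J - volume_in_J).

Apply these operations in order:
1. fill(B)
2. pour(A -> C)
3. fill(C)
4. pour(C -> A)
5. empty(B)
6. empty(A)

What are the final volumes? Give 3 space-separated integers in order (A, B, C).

Answer: 0 0 5

Derivation:
Step 1: fill(B) -> (A=4 B=5 C=0)
Step 2: pour(A -> C) -> (A=0 B=5 C=4)
Step 3: fill(C) -> (A=0 B=5 C=9)
Step 4: pour(C -> A) -> (A=4 B=5 C=5)
Step 5: empty(B) -> (A=4 B=0 C=5)
Step 6: empty(A) -> (A=0 B=0 C=5)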